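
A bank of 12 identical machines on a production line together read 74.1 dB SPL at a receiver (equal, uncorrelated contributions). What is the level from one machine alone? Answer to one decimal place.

12 equal incoherent sources add 10·log₁₀(12) = 10.79 dB over one source.
L_one = 74.1 − 10.79 = 63.3 dB SPL.

63.3 dB SPL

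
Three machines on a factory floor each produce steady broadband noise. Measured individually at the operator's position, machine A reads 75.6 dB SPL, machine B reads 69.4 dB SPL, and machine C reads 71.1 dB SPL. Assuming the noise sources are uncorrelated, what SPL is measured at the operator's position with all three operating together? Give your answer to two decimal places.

77.63 dB SPL

Incoherent sources sum as intensities:
L_total = 10·log₁₀(10^(75.6/10) + 10^(69.4/10) + 10^(71.1/10)) = 10·log₁₀(57900000) = 77.63 dB SPL.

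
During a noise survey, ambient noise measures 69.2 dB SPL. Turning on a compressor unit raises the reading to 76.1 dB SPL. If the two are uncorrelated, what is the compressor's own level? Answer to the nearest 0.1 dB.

Remove the background by subtracting linear intensities:
L_src = 10·log₁₀(10^(76.1/10) − 10^(69.2/10)) = 10·log₁₀(32420000) = 75.1 dB SPL.

75.1 dB SPL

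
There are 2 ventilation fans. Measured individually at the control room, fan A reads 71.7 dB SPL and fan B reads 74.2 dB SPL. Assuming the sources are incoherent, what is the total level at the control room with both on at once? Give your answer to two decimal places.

Uncorrelated sources add in intensity (power), not in dB.
L_total = 10·log₁₀(10^(71.7/10) + 10^(74.2/10)) = 10·log₁₀(41090000) = 76.14 dB SPL.

76.14 dB SPL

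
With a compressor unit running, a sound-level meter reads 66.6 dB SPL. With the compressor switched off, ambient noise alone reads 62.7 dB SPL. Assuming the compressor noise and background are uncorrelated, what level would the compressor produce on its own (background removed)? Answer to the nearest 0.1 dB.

64.3 dB SPL

Subtract intensities: L_src = 10·log₁₀(10^(L_total/10) − 10^(L_bg/10)).
L_src = 10·log₁₀(10^(66.6/10) − 10^(62.7/10)) = 10·log₁₀(2709000) = 64.3 dB SPL.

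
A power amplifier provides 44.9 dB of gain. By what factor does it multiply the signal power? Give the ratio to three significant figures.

30900

Power ratio = 10^(dB/10).
10^(44.9/10) = 10^(4.490) = 30900.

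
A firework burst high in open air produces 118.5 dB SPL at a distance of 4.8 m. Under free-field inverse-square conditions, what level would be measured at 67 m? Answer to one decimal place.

For a point source in a free field, ΔL = −20·log₁₀(d₂/d₁).
ΔL = −20·log₁₀(67/4.8) = -22.90 dB, so L₂ = 118.5 + (-22.90) = 95.6 dB SPL.

95.6 dB SPL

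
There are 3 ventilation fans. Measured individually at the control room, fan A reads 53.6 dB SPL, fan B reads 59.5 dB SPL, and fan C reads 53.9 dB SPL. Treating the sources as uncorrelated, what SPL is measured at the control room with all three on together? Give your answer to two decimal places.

Uncorrelated sources add in intensity (power), not in dB.
L_total = 10·log₁₀(10^(53.6/10) + 10^(59.5/10) + 10^(53.9/10)) = 10·log₁₀(1366000) = 61.35 dB SPL.

61.35 dB SPL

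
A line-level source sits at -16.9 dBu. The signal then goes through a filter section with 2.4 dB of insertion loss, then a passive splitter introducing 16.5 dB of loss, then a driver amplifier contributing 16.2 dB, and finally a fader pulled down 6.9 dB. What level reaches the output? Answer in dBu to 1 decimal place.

In dB, series stages simply add:
-16.9 − 2.4 − 16.5 + 16.2 − 6.9 = -26.5 dBu.

-26.5 dBu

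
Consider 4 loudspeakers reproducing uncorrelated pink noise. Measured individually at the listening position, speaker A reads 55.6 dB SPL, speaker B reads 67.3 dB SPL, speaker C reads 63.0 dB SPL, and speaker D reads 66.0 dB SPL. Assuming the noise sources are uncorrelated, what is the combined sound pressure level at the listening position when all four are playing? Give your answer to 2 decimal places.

70.69 dB SPL

Add the sources as powers (linear), then convert back to dB:
L_total = 10·log₁₀(10^(55.6/10) + 10^(67.3/10) + 10^(63.0/10) + 10^(66.0/10)) = 10·log₁₀(11710000) = 70.69 dB SPL.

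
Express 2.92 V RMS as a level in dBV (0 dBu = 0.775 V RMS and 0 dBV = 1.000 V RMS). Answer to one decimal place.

dBV = 20·log₁₀(V / 1.000 V).
20·log₁₀(2.92/1.000) = +9.3 dBV.

+9.3 dBV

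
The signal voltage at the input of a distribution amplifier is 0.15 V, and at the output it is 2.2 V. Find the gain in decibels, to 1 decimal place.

23.3 dB

Voltage ratio → dB uses the 20·log₁₀ form:
20·log₁₀(2.2/0.15) = 20·log₁₀(14.67) = 23.3 dB.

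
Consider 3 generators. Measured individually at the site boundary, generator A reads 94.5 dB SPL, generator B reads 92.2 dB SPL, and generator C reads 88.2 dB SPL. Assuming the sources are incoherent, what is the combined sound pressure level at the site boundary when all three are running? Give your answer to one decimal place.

Add the sources as powers (linear), then convert back to dB:
L_total = 10·log₁₀(10^(94.5/10) + 10^(92.2/10) + 10^(88.2/10)) = 10·log₁₀(5139000000) = 97.1 dB SPL.

97.1 dB SPL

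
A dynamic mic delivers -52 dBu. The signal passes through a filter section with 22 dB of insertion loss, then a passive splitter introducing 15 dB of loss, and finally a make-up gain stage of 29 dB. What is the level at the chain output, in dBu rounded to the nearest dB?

-60 dBu

Cascaded gains and losses add directly in dB.
-52 − 22 − 15 + 29 = -60 dBu.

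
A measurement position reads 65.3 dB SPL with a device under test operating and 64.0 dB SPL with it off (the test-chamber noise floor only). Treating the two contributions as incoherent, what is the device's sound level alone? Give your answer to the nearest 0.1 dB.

Remove the background by subtracting linear intensities:
L_src = 10·log₁₀(10^(65.3/10) − 10^(64.0/10)) = 10·log₁₀(876600) = 59.4 dB SPL.

59.4 dB SPL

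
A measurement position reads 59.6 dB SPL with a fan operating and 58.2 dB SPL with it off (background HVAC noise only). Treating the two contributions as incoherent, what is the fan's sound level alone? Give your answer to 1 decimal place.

54.0 dB SPL

Remove the background by subtracting linear intensities:
L_src = 10·log₁₀(10^(59.6/10) − 10^(58.2/10)) = 10·log₁₀(251300) = 54.0 dB SPL.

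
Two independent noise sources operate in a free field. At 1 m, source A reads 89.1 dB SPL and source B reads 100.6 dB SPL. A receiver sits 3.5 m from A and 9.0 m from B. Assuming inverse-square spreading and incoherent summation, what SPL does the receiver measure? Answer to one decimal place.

83.2 dB SPL

At the listener: L_A = 89.1 − 20·log₁₀(3.5) = 78.22 dB; L_B = 100.6 − 20·log₁₀(9.0) = 81.52 dB.
Combined: 10·log₁₀(10^(78.22/10)+10^(81.52/10)) = 83.2 dB SPL.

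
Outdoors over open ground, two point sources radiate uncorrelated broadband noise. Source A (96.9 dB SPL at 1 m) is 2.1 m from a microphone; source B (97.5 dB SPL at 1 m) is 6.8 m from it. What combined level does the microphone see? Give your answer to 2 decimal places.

90.91 dB SPL

At the listener: L_A = 96.9 − 20·log₁₀(2.1) = 90.456 dB; L_B = 97.5 − 20·log₁₀(6.8) = 80.850 dB.
Combined: 10·log₁₀(10^(90.456/10)+10^(80.850/10)) = 90.91 dB SPL.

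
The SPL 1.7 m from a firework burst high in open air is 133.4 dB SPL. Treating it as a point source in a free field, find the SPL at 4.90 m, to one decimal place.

124.2 dB SPL

For a point source in a free field, ΔL = −20·log₁₀(d₂/d₁).
ΔL = −20·log₁₀(4.90/1.7) = -9.19 dB, so L₂ = 133.4 + (-9.19) = 124.2 dB SPL.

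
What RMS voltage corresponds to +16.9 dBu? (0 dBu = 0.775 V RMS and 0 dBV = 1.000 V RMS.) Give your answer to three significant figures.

V = 0.775 V × 10^(+16.9/20).
= 0.775 × 6.998 = 5.42 V.

5.42 V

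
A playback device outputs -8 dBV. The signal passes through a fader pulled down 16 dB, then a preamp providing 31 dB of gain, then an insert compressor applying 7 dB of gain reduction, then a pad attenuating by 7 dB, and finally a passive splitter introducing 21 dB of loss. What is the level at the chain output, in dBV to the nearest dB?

-28 dBV

Cascaded gains and losses add directly in dB.
-8 − 16 + 31 − 7 − 7 − 21 = -28 dBV.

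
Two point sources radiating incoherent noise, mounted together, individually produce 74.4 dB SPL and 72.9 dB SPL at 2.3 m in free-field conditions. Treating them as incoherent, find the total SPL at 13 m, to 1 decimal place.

61.7 dB SPL

Combined at 2.3 m: 10·log₁₀(10^(74.4/10)+10^(72.9/10)) = 76.72 dB SPL.
Then apply −20·log₁₀(13/2.3) = -15.04 dB → 61.7 dB SPL.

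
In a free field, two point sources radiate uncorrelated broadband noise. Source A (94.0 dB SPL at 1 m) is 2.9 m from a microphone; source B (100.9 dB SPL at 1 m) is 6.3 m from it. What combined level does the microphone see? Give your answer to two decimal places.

87.84 dB SPL

At the listener: L_A = 94.0 − 20·log₁₀(2.9) = 84.752 dB; L_B = 100.9 − 20·log₁₀(6.3) = 84.913 dB.
Combined: 10·log₁₀(10^(84.752/10)+10^(84.913/10)) = 87.84 dB SPL.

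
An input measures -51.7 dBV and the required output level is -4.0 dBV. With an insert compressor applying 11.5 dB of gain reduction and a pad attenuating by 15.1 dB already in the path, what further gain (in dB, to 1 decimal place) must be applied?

The required make-up gain is the shortfall in the dB sum.
G = -4.0 − (-51.7) + 11.5 + 15.1 = 74.3 dB.

74.3 dB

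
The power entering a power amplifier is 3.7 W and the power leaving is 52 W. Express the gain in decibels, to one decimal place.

Power is a power quantity, so gain = 10·log₁₀(P_out/P_in).
10·log₁₀(52/3.7) = 10·log₁₀(14.05) = 11.5 dB.

11.5 dB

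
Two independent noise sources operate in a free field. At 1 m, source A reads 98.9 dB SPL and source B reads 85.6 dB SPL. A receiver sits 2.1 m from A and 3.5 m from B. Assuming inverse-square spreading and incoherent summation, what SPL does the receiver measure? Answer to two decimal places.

92.53 dB SPL

At the listener: L_A = 98.9 − 20·log₁₀(2.1) = 92.456 dB; L_B = 85.6 − 20·log₁₀(3.5) = 74.719 dB.
Combined: 10·log₁₀(10^(92.456/10)+10^(74.719/10)) = 92.53 dB SPL.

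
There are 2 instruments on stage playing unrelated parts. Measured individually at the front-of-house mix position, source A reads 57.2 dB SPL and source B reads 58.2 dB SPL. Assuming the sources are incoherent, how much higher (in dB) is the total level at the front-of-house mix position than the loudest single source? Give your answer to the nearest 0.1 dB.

2.5 dB

Incoherent sources sum as intensities:
L_total = 10·log₁₀(10^(57.2/10) + 10^(58.2/10)) = 60.74 dB SPL.
Excess over the loudest (58.2 dB): 60.74 − 58.2 = 2.5 dB.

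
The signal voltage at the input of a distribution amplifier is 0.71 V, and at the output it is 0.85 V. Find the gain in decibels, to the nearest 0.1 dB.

Voltage ratio → dB uses the 20·log₁₀ form:
20·log₁₀(0.85/0.71) = 20·log₁₀(1.197) = 1.6 dB.

1.6 dB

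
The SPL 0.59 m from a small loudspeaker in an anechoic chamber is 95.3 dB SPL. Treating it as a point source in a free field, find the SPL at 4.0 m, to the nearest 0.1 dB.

Free-field point source: level drops by 20·log₁₀ of the distance ratio.
ΔL = −20·log₁₀(4.0/0.59) = -16.62 dB, so L₂ = 95.3 + (-16.62) = 78.7 dB SPL.

78.7 dB SPL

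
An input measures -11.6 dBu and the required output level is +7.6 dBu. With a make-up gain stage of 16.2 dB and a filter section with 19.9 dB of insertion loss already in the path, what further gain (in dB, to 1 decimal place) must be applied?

22.9 dB

The required make-up gain is the shortfall in the dB sum.
G = +7.6 − (-11.6) − 16.2 + 19.9 = 22.9 dB.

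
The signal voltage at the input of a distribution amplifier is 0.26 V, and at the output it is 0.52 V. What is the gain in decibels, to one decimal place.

For a voltage ratio, dB = 20·log₁₀(V₂/V₁).
20·log₁₀(0.52/0.26) = 20·log₁₀(2.000) = 6.0 dB.

6.0 dB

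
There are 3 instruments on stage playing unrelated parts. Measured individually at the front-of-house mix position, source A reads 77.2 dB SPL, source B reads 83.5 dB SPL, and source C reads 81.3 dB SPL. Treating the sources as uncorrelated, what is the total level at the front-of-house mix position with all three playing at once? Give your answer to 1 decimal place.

86.1 dB SPL

Incoherent sources sum as intensities:
L_total = 10·log₁₀(10^(77.2/10) + 10^(83.5/10) + 10^(81.3/10)) = 10·log₁₀(411200000) = 86.1 dB SPL.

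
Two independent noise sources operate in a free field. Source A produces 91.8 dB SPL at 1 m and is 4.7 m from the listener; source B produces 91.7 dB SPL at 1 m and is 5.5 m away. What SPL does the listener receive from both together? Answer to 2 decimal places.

80.70 dB SPL

At the listener: L_A = 91.8 − 20·log₁₀(4.7) = 78.358 dB; L_B = 91.7 − 20·log₁₀(5.5) = 76.893 dB.
Combined: 10·log₁₀(10^(78.358/10)+10^(76.893/10)) = 80.70 dB SPL.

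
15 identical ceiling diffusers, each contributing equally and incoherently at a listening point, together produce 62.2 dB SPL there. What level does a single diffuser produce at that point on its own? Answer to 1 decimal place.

15 equal incoherent sources add 10·log₁₀(15) = 11.76 dB over one source.
L_one = 62.2 − 11.76 = 50.4 dB SPL.

50.4 dB SPL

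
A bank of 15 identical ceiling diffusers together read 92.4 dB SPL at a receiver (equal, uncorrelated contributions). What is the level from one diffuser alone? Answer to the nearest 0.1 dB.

80.6 dB SPL

15 equal incoherent sources add 10·log₁₀(15) = 11.76 dB over one source.
L_one = 92.4 − 11.76 = 80.6 dB SPL.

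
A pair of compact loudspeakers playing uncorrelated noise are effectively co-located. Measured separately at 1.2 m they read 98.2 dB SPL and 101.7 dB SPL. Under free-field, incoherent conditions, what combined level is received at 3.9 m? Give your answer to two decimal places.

Combined at 1.2 m: 10·log₁₀(10^(98.2/10)+10^(101.7/10)) = 103.304 dB SPL.
Then apply −20·log₁₀(3.9/1.2) = -10.238 dB → 93.07 dB SPL.

93.07 dB SPL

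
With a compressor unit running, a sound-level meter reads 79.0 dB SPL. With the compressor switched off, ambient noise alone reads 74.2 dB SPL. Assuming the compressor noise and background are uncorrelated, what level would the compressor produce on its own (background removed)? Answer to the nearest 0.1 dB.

Remove the background by subtracting linear intensities:
L_src = 10·log₁₀(10^(79.0/10) − 10^(74.2/10)) = 10·log₁₀(53130000) = 77.3 dB SPL.

77.3 dB SPL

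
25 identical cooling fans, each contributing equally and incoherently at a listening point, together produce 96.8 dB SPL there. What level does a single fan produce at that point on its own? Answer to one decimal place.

82.8 dB SPL

25 equal incoherent sources add 10·log₁₀(25) = 13.98 dB over one source.
L_one = 96.8 − 13.98 = 82.8 dB SPL.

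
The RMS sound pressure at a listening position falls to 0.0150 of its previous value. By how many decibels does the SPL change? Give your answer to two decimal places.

Sound pressure is an amplitude quantity: ΔL = 20·log₁₀(p₂/p₁).
20·log₁₀(0.0150) = -36.48 dB.

-36.48 dB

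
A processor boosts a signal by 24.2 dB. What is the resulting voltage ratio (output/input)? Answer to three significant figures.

Voltage ratio = 10^(dB/20).
10^(24.2/20) = 10^(1.210) = 16.2.

16.2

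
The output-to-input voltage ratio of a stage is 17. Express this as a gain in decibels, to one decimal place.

24.6 dB

Voltage ratio → dB uses the 20·log₁₀ form:
20·log₁₀(17) = 24.6 dB.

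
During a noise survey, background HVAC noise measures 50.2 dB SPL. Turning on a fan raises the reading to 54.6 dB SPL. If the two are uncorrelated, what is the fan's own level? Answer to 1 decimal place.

Subtract intensities: L_src = 10·log₁₀(10^(L_total/10) − 10^(L_bg/10)).
L_src = 10·log₁₀(10^(54.6/10) − 10^(50.2/10)) = 10·log₁₀(183700) = 52.6 dB SPL.

52.6 dB SPL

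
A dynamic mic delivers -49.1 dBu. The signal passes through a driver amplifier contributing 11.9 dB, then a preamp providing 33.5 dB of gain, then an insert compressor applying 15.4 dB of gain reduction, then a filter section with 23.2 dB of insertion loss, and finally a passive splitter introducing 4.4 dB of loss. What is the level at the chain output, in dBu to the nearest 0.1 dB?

-46.7 dBu

Gain stages sum in dB:
-49.1 + 11.9 + 33.5 − 15.4 − 23.2 − 4.4 = -46.7 dBu.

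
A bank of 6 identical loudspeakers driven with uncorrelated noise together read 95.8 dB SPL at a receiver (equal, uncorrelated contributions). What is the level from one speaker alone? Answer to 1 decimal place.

88.0 dB SPL

6 equal incoherent sources add 10·log₁₀(6) = 7.78 dB over one source.
L_one = 95.8 − 7.78 = 88.0 dB SPL.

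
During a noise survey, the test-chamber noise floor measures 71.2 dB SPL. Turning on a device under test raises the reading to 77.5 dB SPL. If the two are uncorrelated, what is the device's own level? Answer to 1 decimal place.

Remove the background by subtracting linear intensities:
L_src = 10·log₁₀(10^(77.5/10) − 10^(71.2/10)) = 10·log₁₀(43050000) = 76.3 dB SPL.

76.3 dB SPL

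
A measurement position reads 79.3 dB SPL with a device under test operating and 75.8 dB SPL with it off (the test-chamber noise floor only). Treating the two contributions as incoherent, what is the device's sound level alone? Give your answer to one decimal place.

76.7 dB SPL

Remove the background by subtracting linear intensities:
L_src = 10·log₁₀(10^(79.3/10) − 10^(75.8/10)) = 10·log₁₀(47090000) = 76.7 dB SPL.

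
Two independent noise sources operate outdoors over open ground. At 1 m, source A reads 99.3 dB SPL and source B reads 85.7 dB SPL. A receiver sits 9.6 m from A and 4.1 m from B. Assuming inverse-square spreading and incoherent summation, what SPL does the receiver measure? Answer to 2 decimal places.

80.59 dB SPL

At the listener: L_A = 99.3 − 20·log₁₀(9.6) = 79.655 dB; L_B = 85.7 − 20·log₁₀(4.1) = 73.444 dB.
Combined: 10·log₁₀(10^(79.655/10)+10^(73.444/10)) = 80.59 dB SPL.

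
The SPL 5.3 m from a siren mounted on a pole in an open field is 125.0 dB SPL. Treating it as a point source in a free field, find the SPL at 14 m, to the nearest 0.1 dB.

116.6 dB SPL

Inverse-square spreading gives ΔL = −20·log₁₀(d₂/d₁).
ΔL = −20·log₁₀(14/5.3) = -8.44 dB, so L₂ = 125.0 + (-8.44) = 116.6 dB SPL.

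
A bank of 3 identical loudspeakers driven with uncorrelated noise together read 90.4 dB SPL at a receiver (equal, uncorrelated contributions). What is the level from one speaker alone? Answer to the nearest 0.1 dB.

3 equal incoherent sources add 10·log₁₀(3) = 4.77 dB over one source.
L_one = 90.4 − 4.77 = 85.6 dB SPL.

85.6 dB SPL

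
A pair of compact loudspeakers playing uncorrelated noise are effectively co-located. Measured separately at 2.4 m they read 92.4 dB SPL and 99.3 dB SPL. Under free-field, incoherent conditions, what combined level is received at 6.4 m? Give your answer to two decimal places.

91.59 dB SPL

Combined at 2.4 m: 10·log₁₀(10^(92.4/10)+10^(99.3/10)) = 100.107 dB SPL.
Then apply −20·log₁₀(6.4/2.4) = -8.519 dB → 91.59 dB SPL.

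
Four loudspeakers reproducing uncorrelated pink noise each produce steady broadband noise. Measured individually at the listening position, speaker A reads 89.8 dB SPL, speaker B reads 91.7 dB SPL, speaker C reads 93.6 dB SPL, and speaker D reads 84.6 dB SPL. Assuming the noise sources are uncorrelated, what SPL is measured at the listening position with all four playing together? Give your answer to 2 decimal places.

Uncorrelated sources add in intensity (power), not in dB.
L_total = 10·log₁₀(10^(89.8/10) + 10^(91.7/10) + 10^(93.6/10) + 10^(84.6/10)) = 10·log₁₀(5013000000) = 97.00 dB SPL.

97.00 dB SPL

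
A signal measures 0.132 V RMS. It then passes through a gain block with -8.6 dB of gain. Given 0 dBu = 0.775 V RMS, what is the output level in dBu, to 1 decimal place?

-24.0 dBu

Input level: 20·log₁₀(0.132/0.775) = -15.37 dBu.
Output: -15.37 − 8.6 = -24.0 dBu.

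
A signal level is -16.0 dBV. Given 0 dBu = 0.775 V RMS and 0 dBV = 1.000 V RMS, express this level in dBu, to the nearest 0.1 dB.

The offset between the scales is 20·log₁₀(0.775/1.000) = −2.214 dB.
So dBu = -16.0 + 2.214 = -13.8 dBu.

-13.8 dBu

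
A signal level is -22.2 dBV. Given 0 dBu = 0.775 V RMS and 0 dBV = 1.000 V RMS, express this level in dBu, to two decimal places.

-19.99 dBu

The offset between the scales is 20·log₁₀(0.775/1.000) = −2.214 dB.
So dBu = -22.2 + 2.214 = -19.99 dBu.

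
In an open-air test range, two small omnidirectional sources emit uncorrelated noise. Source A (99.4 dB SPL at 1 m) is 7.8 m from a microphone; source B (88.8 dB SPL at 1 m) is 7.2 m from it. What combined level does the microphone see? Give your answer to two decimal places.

At the listener: L_A = 99.4 − 20·log₁₀(7.8) = 81.558 dB; L_B = 88.8 − 20·log₁₀(7.2) = 71.653 dB.
Combined: 10·log₁₀(10^(81.558/10)+10^(71.653/10)) = 81.98 dB SPL.

81.98 dB SPL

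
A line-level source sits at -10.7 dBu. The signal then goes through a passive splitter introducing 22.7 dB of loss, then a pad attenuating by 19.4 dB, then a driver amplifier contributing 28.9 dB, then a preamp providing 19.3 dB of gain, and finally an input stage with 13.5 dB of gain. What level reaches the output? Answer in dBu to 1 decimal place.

Cascaded gains and losses add directly in dB.
-10.7 − 22.7 − 19.4 + 28.9 + 19.3 + 13.5 = +8.9 dBu.

+8.9 dBu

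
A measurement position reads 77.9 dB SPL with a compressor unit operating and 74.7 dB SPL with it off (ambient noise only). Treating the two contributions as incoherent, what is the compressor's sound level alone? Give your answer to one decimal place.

Remove the background by subtracting linear intensities:
L_src = 10·log₁₀(10^(77.9/10) − 10^(74.7/10)) = 10·log₁₀(32150000) = 75.1 dB SPL.

75.1 dB SPL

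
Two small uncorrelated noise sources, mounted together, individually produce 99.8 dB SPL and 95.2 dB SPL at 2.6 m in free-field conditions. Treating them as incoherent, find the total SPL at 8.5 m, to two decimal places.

90.80 dB SPL

Combined at 2.6 m: 10·log₁₀(10^(99.8/10)+10^(95.2/10)) = 101.093 dB SPL.
Then apply −20·log₁₀(8.5/2.6) = -10.289 dB → 90.80 dB SPL.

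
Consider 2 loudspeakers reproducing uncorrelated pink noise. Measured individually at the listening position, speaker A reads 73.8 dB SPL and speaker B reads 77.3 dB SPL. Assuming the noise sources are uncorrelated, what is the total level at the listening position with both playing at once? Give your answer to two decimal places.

78.90 dB SPL

Incoherent sources sum as intensities:
L_total = 10·log₁₀(10^(73.8/10) + 10^(77.3/10)) = 10·log₁₀(77690000) = 78.90 dB SPL.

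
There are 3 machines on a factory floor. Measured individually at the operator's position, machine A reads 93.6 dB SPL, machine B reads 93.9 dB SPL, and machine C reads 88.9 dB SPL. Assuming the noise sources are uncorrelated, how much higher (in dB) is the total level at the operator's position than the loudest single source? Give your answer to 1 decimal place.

3.5 dB

Add the sources as powers (linear), then convert back to dB:
L_total = 10·log₁₀(10^(93.6/10) + 10^(93.9/10) + 10^(88.9/10)) = 97.42 dB SPL.
Excess over the loudest (93.9 dB): 97.42 − 93.9 = 3.5 dB.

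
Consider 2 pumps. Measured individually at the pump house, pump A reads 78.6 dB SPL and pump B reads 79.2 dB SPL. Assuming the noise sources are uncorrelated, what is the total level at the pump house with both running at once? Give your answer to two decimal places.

81.92 dB SPL

Incoherent sources sum as intensities:
L_total = 10·log₁₀(10^(78.6/10) + 10^(79.2/10)) = 10·log₁₀(155600000) = 81.92 dB SPL.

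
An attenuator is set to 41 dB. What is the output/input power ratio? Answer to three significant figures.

0.0000794

Power ratio = 10^(dB/10).
10^(-41/10) = 10^(-4.100) = 0.0000794.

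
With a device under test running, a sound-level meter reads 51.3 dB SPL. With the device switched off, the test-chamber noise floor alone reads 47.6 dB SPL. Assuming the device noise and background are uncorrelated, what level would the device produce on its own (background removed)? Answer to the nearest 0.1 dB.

Background correction is a power subtraction:
L_src = 10·log₁₀(10^(51.3/10) − 10^(47.6/10)) = 10·log₁₀(77350) = 48.9 dB SPL.

48.9 dB SPL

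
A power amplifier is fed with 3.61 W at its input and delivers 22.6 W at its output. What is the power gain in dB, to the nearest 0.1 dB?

Power is a power quantity, so gain = 10·log₁₀(P_out/P_in).
10·log₁₀(22.6/3.61) = 10·log₁₀(6.260) = 8.0 dB.

8.0 dB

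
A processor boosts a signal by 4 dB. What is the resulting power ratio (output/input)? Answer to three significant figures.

Power ratio = 10^(dB/10).
10^(4/10) = 10^(0.4000) = 2.51.

2.51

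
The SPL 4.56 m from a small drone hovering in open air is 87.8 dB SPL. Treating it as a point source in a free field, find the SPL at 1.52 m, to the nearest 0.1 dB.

Free-field point source: level drops by 20·log₁₀ of the distance ratio.
ΔL = −20·log₁₀(1.52/4.56) = 9.54 dB, so L₂ = 87.8 + (9.54) = 97.3 dB SPL.

97.3 dB SPL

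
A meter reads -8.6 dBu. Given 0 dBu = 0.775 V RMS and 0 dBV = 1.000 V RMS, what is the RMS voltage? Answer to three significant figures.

0.288 V

V = 0.775 V × 10^(-8.6/20).
= 0.775 × 0.3715 = 0.288 V.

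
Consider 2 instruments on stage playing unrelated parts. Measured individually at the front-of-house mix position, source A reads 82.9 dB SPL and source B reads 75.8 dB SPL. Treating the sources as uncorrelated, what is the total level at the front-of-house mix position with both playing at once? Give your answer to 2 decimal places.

Incoherent sources sum as intensities:
L_total = 10·log₁₀(10^(82.9/10) + 10^(75.8/10)) = 10·log₁₀(233000000) = 83.67 dB SPL.

83.67 dB SPL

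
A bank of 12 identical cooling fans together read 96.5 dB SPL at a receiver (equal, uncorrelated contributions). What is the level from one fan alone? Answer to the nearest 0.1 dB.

12 equal incoherent sources add 10·log₁₀(12) = 10.79 dB over one source.
L_one = 96.5 − 10.79 = 85.7 dB SPL.

85.7 dB SPL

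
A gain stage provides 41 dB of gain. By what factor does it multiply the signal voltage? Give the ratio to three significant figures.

112

Voltage ratio = 10^(dB/20).
10^(41/20) = 10^(2.050) = 112.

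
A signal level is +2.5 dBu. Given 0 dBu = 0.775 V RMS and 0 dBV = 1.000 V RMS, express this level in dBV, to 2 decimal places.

The offset between the scales is 20·log₁₀(0.775/1.000) = −2.214 dB.
So dBV = +2.5 − 2.214 = +0.29 dBV.

+0.29 dBV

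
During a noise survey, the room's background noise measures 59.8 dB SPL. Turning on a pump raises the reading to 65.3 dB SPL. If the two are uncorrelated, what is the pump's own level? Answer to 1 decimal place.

Subtract intensities: L_src = 10·log₁₀(10^(L_total/10) − 10^(L_bg/10)).
L_src = 10·log₁₀(10^(65.3/10) − 10^(59.8/10)) = 10·log₁₀(2433000) = 63.9 dB SPL.

63.9 dB SPL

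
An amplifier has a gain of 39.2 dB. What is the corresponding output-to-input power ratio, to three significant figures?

8320

Power ratio = 10^(dB/10).
10^(39.2/10) = 10^(3.920) = 8320.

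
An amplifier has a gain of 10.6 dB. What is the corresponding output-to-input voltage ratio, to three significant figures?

3.39

Voltage ratio = 10^(dB/20).
10^(10.6/20) = 10^(0.5300) = 3.39.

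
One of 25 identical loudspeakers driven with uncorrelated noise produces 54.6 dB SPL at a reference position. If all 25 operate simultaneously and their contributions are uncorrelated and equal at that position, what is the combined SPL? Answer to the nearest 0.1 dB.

25 equal incoherent sources raise the level by 10·log₁₀(25) = 13.98 dB.
L_total = 54.6 + 13.98 = 68.6 dB SPL.

68.6 dB SPL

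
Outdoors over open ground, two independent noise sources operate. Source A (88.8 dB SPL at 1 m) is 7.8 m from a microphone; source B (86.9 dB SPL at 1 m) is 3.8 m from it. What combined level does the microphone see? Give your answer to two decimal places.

At the listener: L_A = 88.8 − 20·log₁₀(7.8) = 70.958 dB; L_B = 86.9 − 20·log₁₀(3.8) = 75.304 dB.
Combined: 10·log₁₀(10^(70.958/10)+10^(75.304/10)) = 76.66 dB SPL.

76.66 dB SPL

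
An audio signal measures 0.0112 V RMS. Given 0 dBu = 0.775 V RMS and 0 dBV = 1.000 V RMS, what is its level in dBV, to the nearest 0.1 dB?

-39.0 dBV

dBV = 20·log₁₀(V / 1.000 V).
20·log₁₀(0.0112/1.000) = -39.0 dBV.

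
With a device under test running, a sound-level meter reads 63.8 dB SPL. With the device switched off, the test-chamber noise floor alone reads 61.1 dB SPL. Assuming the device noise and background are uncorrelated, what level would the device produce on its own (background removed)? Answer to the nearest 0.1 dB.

60.5 dB SPL

Background correction is a power subtraction:
L_src = 10·log₁₀(10^(63.8/10) − 10^(61.1/10)) = 10·log₁₀(1111000) = 60.5 dB SPL.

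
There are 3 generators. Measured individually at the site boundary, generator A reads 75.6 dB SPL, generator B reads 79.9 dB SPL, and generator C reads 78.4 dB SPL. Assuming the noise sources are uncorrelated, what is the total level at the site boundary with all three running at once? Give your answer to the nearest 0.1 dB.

83.1 dB SPL

Uncorrelated sources add in intensity (power), not in dB.
L_total = 10·log₁₀(10^(75.6/10) + 10^(79.9/10) + 10^(78.4/10)) = 10·log₁₀(203200000) = 83.1 dB SPL.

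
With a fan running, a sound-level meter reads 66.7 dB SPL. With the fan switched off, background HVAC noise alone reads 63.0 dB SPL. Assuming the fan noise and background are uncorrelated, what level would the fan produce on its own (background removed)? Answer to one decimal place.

64.3 dB SPL

Subtract intensities: L_src = 10·log₁₀(10^(L_total/10) − 10^(L_bg/10)).
L_src = 10·log₁₀(10^(66.7/10) − 10^(63.0/10)) = 10·log₁₀(2682000) = 64.3 dB SPL.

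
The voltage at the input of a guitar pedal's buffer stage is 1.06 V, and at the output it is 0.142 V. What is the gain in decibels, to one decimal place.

-17.5 dB

Voltage is an amplitude quantity, so gain = 20·log₁₀(V_out/V_in).
20·log₁₀(0.142/1.06) = 20·log₁₀(0.1340) = -17.5 dB.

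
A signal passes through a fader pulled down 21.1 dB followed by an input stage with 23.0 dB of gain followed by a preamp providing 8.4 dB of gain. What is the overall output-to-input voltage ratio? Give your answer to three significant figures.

3.27

Net gain = (−21.1) + 23.0 + 8.4 = 10.3 dB.
Voltage ratio = 10^(10.3/20) = 3.27.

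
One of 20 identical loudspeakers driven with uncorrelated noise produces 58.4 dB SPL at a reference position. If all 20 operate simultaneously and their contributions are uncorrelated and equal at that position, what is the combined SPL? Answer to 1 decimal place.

71.4 dB SPL

20 equal incoherent sources raise the level by 10·log₁₀(20) = 13.01 dB.
L_total = 58.4 + 13.01 = 71.4 dB SPL.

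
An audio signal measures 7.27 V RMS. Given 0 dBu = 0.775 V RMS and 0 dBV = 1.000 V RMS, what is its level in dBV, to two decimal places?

+17.23 dBV

dBV = 20·log₁₀(V / 1.000 V).
20·log₁₀(7.27/1.000) = +17.23 dBV.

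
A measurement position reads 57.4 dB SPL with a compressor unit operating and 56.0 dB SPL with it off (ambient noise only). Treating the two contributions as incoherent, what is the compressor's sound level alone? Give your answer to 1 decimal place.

Remove the background by subtracting linear intensities:
L_src = 10·log₁₀(10^(57.4/10) − 10^(56.0/10)) = 10·log₁₀(151400) = 51.8 dB SPL.

51.8 dB SPL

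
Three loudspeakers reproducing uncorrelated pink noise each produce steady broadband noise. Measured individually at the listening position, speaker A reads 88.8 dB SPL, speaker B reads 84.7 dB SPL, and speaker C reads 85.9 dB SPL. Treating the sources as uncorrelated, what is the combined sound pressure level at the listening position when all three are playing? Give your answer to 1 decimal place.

Uncorrelated sources add in intensity (power), not in dB.
L_total = 10·log₁₀(10^(88.8/10) + 10^(84.7/10) + 10^(85.9/10)) = 10·log₁₀(1443000000) = 91.6 dB SPL.

91.6 dB SPL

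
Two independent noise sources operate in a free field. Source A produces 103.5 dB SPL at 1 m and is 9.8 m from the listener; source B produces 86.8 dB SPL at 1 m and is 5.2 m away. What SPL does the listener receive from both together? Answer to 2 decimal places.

At the listener: L_A = 103.5 − 20·log₁₀(9.8) = 83.675 dB; L_B = 86.8 − 20·log₁₀(5.2) = 72.480 dB.
Combined: 10·log₁₀(10^(83.675/10)+10^(72.480/10)) = 83.99 dB SPL.

83.99 dB SPL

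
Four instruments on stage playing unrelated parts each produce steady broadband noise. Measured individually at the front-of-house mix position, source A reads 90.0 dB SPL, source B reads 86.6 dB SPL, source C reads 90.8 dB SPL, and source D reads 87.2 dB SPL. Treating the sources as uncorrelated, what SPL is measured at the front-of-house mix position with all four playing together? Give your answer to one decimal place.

Incoherent sources sum as intensities:
L_total = 10·log₁₀(10^(90.0/10) + 10^(86.6/10) + 10^(90.8/10) + 10^(87.2/10)) = 10·log₁₀(3184000000) = 95.0 dB SPL.

95.0 dB SPL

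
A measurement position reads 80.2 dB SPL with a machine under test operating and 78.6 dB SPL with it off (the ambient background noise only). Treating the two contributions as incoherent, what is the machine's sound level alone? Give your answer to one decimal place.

75.1 dB SPL

Remove the background by subtracting linear intensities:
L_src = 10·log₁₀(10^(80.2/10) − 10^(78.6/10)) = 10·log₁₀(32270000) = 75.1 dB SPL.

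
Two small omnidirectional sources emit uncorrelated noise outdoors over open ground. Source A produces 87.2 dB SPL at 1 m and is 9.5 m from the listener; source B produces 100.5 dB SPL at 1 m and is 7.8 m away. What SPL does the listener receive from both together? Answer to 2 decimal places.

At the listener: L_A = 87.2 − 20·log₁₀(9.5) = 67.646 dB; L_B = 100.5 − 20·log₁₀(7.8) = 82.658 dB.
Combined: 10·log₁₀(10^(67.646/10)+10^(82.658/10)) = 82.79 dB SPL.

82.79 dB SPL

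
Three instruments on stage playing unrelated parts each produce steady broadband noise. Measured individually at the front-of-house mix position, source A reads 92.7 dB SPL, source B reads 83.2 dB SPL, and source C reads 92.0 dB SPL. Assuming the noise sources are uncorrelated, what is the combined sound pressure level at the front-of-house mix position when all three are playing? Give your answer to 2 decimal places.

95.63 dB SPL

Uncorrelated sources add in intensity (power), not in dB.
L_total = 10·log₁₀(10^(92.7/10) + 10^(83.2/10) + 10^(92.0/10)) = 10·log₁₀(3656000000) = 95.63 dB SPL.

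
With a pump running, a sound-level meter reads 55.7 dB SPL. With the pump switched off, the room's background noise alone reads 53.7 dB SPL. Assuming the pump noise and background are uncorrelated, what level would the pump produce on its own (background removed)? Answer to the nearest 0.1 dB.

51.4 dB SPL

Subtract intensities: L_src = 10·log₁₀(10^(L_total/10) − 10^(L_bg/10)).
L_src = 10·log₁₀(10^(55.7/10) − 10^(53.7/10)) = 10·log₁₀(137100) = 51.4 dB SPL.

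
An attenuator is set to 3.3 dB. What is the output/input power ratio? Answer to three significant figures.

0.468

Power ratio = 10^(dB/10).
10^(-3.3/10) = 10^(-0.3300) = 0.468.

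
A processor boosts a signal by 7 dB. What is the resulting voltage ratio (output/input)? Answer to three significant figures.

Voltage ratio = 10^(dB/20).
10^(7/20) = 10^(0.3500) = 2.24.

2.24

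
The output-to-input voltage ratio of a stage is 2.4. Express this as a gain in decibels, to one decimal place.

7.6 dB

Voltage is an amplitude quantity, so gain = 20·log₁₀(V_out/V_in).
20·log₁₀(2.4) = 7.6 dB.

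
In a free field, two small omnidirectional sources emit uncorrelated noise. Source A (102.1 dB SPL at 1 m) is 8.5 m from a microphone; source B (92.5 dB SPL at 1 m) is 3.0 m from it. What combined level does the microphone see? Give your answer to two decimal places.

At the listener: L_A = 102.1 − 20·log₁₀(8.5) = 83.512 dB; L_B = 92.5 − 20·log₁₀(3.0) = 82.958 dB.
Combined: 10·log₁₀(10^(83.512/10)+10^(82.958/10)) = 86.25 dB SPL.

86.25 dB SPL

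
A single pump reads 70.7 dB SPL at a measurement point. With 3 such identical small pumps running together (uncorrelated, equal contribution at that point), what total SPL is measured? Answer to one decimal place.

3 equal incoherent sources raise the level by 10·log₁₀(3) = 4.77 dB.
L_total = 70.7 + 4.77 = 75.5 dB SPL.

75.5 dB SPL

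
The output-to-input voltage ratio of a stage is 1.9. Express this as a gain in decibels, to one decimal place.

Voltage is an amplitude quantity, so gain = 20·log₁₀(V_out/V_in).
20·log₁₀(1.9) = 5.6 dB.

5.6 dB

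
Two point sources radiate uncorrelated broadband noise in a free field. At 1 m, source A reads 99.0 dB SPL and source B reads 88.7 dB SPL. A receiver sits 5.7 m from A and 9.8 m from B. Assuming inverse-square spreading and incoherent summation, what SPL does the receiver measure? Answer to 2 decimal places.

84.02 dB SPL

At the listener: L_A = 99.0 − 20·log₁₀(5.7) = 83.883 dB; L_B = 88.7 − 20·log₁₀(9.8) = 68.875 dB.
Combined: 10·log₁₀(10^(83.883/10)+10^(68.875/10)) = 84.02 dB SPL.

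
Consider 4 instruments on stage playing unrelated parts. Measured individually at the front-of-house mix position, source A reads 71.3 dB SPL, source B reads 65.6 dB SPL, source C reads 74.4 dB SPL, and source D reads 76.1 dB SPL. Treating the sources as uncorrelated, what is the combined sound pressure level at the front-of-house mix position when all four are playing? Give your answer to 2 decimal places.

79.31 dB SPL

Incoherent sources sum as intensities:
L_total = 10·log₁₀(10^(71.3/10) + 10^(65.6/10) + 10^(74.4/10) + 10^(76.1/10)) = 10·log₁₀(85400000) = 79.31 dB SPL.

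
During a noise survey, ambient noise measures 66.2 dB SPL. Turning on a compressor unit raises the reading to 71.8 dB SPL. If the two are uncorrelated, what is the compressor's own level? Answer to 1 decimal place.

70.4 dB SPL

Subtract intensities: L_src = 10·log₁₀(10^(L_total/10) − 10^(L_bg/10)).
L_src = 10·log₁₀(10^(71.8/10) − 10^(66.2/10)) = 10·log₁₀(10970000) = 70.4 dB SPL.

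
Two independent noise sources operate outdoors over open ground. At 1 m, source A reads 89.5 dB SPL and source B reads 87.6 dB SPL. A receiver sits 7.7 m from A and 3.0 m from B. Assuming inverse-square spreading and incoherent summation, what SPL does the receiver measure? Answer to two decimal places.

78.97 dB SPL

At the listener: L_A = 89.5 − 20·log₁₀(7.7) = 71.770 dB; L_B = 87.6 − 20·log₁₀(3.0) = 78.058 dB.
Combined: 10·log₁₀(10^(71.770/10)+10^(78.058/10)) = 78.97 dB SPL.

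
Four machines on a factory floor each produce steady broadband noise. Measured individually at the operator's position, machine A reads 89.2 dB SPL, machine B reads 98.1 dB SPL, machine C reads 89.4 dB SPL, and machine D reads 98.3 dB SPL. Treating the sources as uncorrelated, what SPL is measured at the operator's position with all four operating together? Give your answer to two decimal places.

Incoherent sources sum as intensities:
L_total = 10·log₁₀(10^(89.2/10) + 10^(98.1/10) + 10^(89.4/10) + 10^(98.3/10)) = 10·log₁₀(14920000000) = 101.74 dB SPL.

101.74 dB SPL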